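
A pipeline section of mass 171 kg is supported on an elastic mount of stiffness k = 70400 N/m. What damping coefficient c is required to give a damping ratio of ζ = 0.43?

2980 N·s/m

c_c = 2√(k·m) = 2√(70400 × 171) = 6939 N·s/m.
c = ζ·c_c = 0.43 × 6939 = 2984 N·s/m.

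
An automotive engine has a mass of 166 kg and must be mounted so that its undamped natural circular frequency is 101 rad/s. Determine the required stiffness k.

1690000 N/m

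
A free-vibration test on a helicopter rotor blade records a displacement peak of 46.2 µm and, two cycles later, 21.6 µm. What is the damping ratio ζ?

0.0604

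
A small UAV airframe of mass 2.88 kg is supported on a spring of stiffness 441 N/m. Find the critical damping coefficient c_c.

71.3 N·s/m

c_c = 2√(k·m) = 2√(441.0 × 2.88) = 2 × 35.64 = 71.28 N·s/m.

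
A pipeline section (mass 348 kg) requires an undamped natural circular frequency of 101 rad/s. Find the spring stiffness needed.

3550000 N/m

k = m·ω_n² = 348 × 101.0² = 348 × 10200 = 3550000 N/m.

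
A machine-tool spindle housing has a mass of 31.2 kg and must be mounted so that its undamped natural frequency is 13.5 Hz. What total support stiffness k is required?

224000 N/m

ω_n = 2πf_n = 2π × 13.5 = 84.82 rad/s.
k = m·ω_n² = 31.2 × 84.82² = 31.2 × 7195 = 224500 N/m.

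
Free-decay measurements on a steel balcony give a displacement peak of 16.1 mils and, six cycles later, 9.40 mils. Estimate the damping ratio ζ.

Logarithmic decrement δ = (1/n)·ln(x₀/x_n) = (1/6)·ln(16.1/9.40) = (1/6)·ln(1.713) = 0.08968.
ζ = δ/√(4π² + δ²) = 0.08968/√(39.48 + 0.00804) = 0.08968/6.284 = 0.01427.

0.0143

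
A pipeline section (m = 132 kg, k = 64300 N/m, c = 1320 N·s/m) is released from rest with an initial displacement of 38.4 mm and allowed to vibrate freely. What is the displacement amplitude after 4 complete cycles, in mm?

0.111 mm

ζ = c/(2√(km)) = 1320/(2√(64300 × 132)) = 1320/5827 = 0.2265.
Logarithmic decrement δ = 2πζ/√(1 − ζ²) = 2π × 0.2265/√(1 − 0.0513) = 1.461.
After n cycles, x_n/x₀ = e^(−nδ), so x_4 = 38.4 × e^(−4 × 1.461) = 38.4 × 0.002892 = 0.1111 mm.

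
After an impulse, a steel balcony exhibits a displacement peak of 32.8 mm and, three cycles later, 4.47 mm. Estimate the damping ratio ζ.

0.105

Logarithmic decrement δ = (1/n)·ln(x₀/x_n) = (1/3)·ln(32.8/4.47) = (1/3)·ln(7.338) = 0.6643.
ζ = δ/√(4π² + δ²) = 0.6643/√(39.48 + 0.441) = 0.6643/6.318 = 0.1051.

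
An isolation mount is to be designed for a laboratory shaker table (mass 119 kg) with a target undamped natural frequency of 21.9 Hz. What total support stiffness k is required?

2250000 N/m

ω_n = 2πf_n = 2π × 21.9 = 137.6 rad/s.
k = m·ω_n² = 119 × 137.6² = 119 × 18930 = 2253000 N/m.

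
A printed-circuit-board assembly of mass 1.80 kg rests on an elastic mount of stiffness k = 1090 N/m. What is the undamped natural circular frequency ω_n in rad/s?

24.6 rad/s

ω_n = √(k/m) = √(1090/1.80) = √605.6 = 24.61 rad/s.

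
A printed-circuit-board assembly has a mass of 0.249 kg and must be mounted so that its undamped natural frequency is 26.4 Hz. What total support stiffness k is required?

ω_n = 2πf_n = 2π × 26.4 = 165.9 rad/s.
k = m·ω_n² = 0.249 × 165.9² = 0.249 × 27510 = 6851 N/m.

6850 N/m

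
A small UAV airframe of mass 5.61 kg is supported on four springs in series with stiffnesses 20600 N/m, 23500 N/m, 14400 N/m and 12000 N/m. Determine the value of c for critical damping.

Series springs: 1/k_eq = 1/20600 + 1/23500 + 1/14400 + 1/12000 = 0.0002439, so k_eq = 4100 N/m.
c_c = 2√(k_eq·m) = 2√(4100 × 5.61) = 2 × 151.7 = 303.3 N·s/m.

303 N·s/m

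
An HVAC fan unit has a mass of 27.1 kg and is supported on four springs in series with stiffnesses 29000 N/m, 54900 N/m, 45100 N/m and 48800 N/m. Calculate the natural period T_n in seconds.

Series springs: 1/k_eq = 1/29000 + 1/54900 + 1/45100 + 1/48800 = 9.536×10^-5, so k_eq = 10490 N/m.
ω_n = √(k_eq/m) = √(10490/27.1) = √386.9 = 19.67 rad/s.
T_n = 2π/ω_n = 6.283/19.67 = 0.3194 s.

0.319 s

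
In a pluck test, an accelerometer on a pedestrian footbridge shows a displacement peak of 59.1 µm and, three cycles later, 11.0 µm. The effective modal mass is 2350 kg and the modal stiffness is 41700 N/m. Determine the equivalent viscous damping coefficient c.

Logarithmic decrement δ = (1/n)·ln(x₀/x_n) = (1/3)·ln(59.1/11.0) = (1/3)·ln(5.373) = 0.5604.
ζ = δ/√(4π² + δ²) = 0.5604/√(39.48 + 0.314) = 0.5604/6.308 = 0.08884.
c = ζ · 2√(km) = 0.08884 × 2√(41700 × 2350) = 0.08884 × 19800 = 1759 N·s/m.

1760 N·s/m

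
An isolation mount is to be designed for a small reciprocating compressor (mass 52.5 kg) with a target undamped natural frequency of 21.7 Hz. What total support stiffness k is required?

976000 N/m

ω_n = 2πf_n = 2π × 21.7 = 136.3 rad/s.
k = m·ω_n² = 52.5 × 136.3² = 52.5 × 18590 = 976000 N/m.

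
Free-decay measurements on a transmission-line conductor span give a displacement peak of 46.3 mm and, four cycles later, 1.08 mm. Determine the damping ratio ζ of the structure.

Logarithmic decrement δ = (1/n)·ln(x₀/x_n) = (1/4)·ln(46.3/1.08) = (1/4)·ln(42.87) = 0.9395.
ζ = δ/√(4π² + δ²) = 0.9395/√(39.48 + 0.883) = 0.9395/6.353 = 0.1479.

0.148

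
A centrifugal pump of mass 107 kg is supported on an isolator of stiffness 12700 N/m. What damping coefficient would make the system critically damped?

2330 N·s/m

c_c = 2√(k·m) = 2√(12700 × 107) = 2 × 1166 = 2331 N·s/m.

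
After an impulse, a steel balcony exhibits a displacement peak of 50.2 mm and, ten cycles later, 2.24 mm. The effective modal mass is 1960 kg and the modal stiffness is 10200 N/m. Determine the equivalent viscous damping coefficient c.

442 N·s/m

Logarithmic decrement δ = (1/n)·ln(x₀/x_n) = (1/10)·ln(50.2/2.24) = (1/10)·ln(22.41) = 0.3110.
ζ = δ/√(4π² + δ²) = 0.3110/√(39.48 + 0.0967) = 0.3110/6.291 = 0.04943.
c = ζ · 2√(km) = 0.04943 × 2√(10200 × 1960) = 0.04943 × 8942 = 442.0 N·s/m.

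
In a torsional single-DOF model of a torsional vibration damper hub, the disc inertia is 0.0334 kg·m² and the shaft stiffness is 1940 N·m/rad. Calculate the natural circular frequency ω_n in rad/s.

241 rad/s

ω_n = √(k_t/J) = √(1940/0.0334) = √58080 = 241.0 rad/s.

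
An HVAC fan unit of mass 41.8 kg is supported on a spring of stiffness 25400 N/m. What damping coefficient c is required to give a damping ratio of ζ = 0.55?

1130 N·s/m

c_c = 2√(k·m) = 2√(25400 × 41.8) = 2061 N·s/m.
c = ζ·c_c = 0.55 × 2061 = 1133 N·s/m.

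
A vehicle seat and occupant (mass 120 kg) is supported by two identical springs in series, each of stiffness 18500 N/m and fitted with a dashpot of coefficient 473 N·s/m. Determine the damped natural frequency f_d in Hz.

Series springs: 1/k_eq = 2/18500, so k_eq = 18500/2 = 9250 N/m.
ω_n = √(k_eq/m) = √(9250/120) = 8.780 rad/s.
Critical damping c_c = 2√(k_eq·m) = 2√(9250 × 120) = 2107 N·s/m, so ζ = c/c_c = 473/2107 = 0.2245.
ω_d = ω_n√(1 − ζ²) = 8.780 × √(1 − 0.0504) = 8.556 rad/s.
f_d = ω_d/(2π) = 1.362 Hz.

1.36 Hz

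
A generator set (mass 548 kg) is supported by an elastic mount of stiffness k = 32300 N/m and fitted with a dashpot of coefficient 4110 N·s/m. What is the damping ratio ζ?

0.488

ω_n = √(k/m) = √(32300/548) = 7.677 rad/s.
Critical damping c_c = 2√(k·m) = 2√(32300 × 548) = 8414 N·s/m, so ζ = c/c_c = 4110/8414 = 0.4885.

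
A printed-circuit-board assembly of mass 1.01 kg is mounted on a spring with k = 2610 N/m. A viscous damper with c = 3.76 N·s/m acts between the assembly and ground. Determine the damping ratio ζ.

ω_n = √(k/m) = √(2610/1.01) = 50.83 rad/s.
Critical damping c_c = 2√(k·m) = 2√(2610 × 1.01) = 102.7 N·s/m, so ζ = c/c_c = 3.76/102.7 = 0.03662.

0.0366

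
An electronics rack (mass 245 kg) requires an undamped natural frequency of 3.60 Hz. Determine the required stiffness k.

ω_n = 2πf_n = 2π × 3.60 = 22.62 rad/s.
k = m·ω_n² = 245 × 22.62² = 245 × 511.6 = 125400 N/m.

125000 N/m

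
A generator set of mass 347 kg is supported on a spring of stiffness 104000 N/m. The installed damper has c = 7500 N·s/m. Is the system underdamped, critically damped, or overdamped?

underdamped

c_c = 2√(k·m) = 12010 N·s/m; ζ = c/c_c = 7500/12010 = 0.624.
Since ζ < 1 the system is underdamped.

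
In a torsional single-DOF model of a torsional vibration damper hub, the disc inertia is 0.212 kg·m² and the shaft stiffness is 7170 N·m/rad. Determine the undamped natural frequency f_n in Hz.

29.3 Hz

ω_n = √(k_t/J) = √(7170/0.212) = √33820 = 183.9 rad/s.
f_n = ω_n/(2π) = 183.9/6.283 = 29.27 Hz.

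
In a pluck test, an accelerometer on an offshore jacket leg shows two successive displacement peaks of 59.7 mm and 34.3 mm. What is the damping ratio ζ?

Logarithmic decrement δ = (1/n)·ln(x₀/x_n) = (1/1)·ln(59.7/34.3) = (1/1)·ln(1.741) = 0.5542.
ζ = δ/√(4π² + δ²) = 0.5542/√(39.48 + 0.307) = 0.5542/6.308 = 0.08786.

0.0879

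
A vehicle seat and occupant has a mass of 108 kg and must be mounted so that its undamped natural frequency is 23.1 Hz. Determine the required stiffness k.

ω_n = 2πf_n = 2π × 23.1 = 145.1 rad/s.
k = m·ω_n² = 108 × 145.1² = 108 × 21070 = 2275000 N/m.

2280000 N/m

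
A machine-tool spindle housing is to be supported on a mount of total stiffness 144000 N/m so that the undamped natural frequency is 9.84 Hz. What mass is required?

37.7 kg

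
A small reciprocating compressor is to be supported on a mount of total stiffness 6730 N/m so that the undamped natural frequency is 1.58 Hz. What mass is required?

68.3 kg

ω_n = 2πf_n = 2π × 1.58 = 9.927 rad/s.
m = k/ω_n² = 6730/9.927² = 6730/98.55 = 68.29 kg.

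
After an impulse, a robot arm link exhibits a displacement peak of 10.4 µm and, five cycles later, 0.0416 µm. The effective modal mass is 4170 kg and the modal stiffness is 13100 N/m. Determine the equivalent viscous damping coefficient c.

2560 N·s/m

Logarithmic decrement δ = (1/n)·ln(x₀/x_n) = (1/5)·ln(10.4/0.0416) = (1/5)·ln(250.0) = 1.104.
ζ = δ/√(4π² + δ²) = 1.104/√(39.48 + 1.22) = 1.104/6.379 = 0.1731.
c = ζ · 2√(km) = 0.1731 × 2√(13100 × 4170) = 0.1731 × 14780 = 2559 N·s/m.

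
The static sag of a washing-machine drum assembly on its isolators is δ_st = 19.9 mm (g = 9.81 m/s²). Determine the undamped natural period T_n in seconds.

ω_n = √(g/δ_st) = √(9.81/0.0199) = √493.0 = 22.20 rad/s.
T_n = 2π/ω_n = 6.283/22.20 = 0.2830 s.

0.283 s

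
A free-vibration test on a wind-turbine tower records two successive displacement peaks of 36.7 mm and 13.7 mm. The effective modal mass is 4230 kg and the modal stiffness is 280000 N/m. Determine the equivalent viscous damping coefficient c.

10700 N·s/m

Logarithmic decrement δ = (1/n)·ln(x₀/x_n) = (1/1)·ln(36.7/13.7) = (1/1)·ln(2.679) = 0.9854.
ζ = δ/√(4π² + δ²) = 0.9854/√(39.48 + 0.971) = 0.9854/6.360 = 0.1549.
c = ζ · 2√(km) = 0.1549 × 2√(280000 × 4230) = 0.1549 × 68830 = 10660 N·s/m.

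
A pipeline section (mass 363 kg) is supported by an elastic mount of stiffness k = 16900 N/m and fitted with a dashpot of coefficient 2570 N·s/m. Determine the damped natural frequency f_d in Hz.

ω_n = √(k/m) = √(16900/363) = 6.823 rad/s.
Critical damping c_c = 2√(k·m) = 2√(16900 × 363) = 4954 N·s/m, so ζ = c/c_c = 2570/4954 = 0.5188.
ω_d = ω_n√(1 − ζ²) = 6.823 × √(1 − 0.269) = 5.833 rad/s.
f_d = ω_d/(2π) = 0.9284 Hz.

0.928 Hz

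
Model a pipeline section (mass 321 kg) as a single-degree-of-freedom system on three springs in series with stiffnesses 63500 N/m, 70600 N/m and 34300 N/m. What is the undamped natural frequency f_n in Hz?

Series springs: 1/k_eq = 1/63500 + 1/70600 + 1/34300 = 5.907×10^-5, so k_eq = 16930 N/m.
ω_n = √(k_eq/m) = √(16930/321) = √52.74 = 7.262 rad/s.
f_n = ω_n/(2π) = 7.262/6.283 = 1.156 Hz.

1.16 Hz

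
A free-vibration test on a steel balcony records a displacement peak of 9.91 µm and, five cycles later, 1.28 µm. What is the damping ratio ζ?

0.0650

Logarithmic decrement δ = (1/n)·ln(x₀/x_n) = (1/5)·ln(9.91/1.28) = (1/5)·ln(7.742) = 0.4093.
ζ = δ/√(4π² + δ²) = 0.4093/√(39.48 + 0.168) = 0.4093/6.297 = 0.06501.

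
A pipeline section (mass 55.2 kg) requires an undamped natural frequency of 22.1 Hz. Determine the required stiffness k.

ω_n = 2πf_n = 2π × 22.1 = 138.9 rad/s.
k = m·ω_n² = 55.2 × 138.9² = 55.2 × 19280 = 1064000 N/m.

1060000 N/m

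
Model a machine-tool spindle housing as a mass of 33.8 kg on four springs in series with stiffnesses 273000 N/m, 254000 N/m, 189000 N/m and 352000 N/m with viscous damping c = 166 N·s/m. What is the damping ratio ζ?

0.0566

Series springs: 1/k_eq = 1/273000 + 1/254000 + 1/189000 + 1/352000 = 1.573×10^-5, so k_eq = 63570 N/m.
ω_n = √(k_eq/m) = √(63570/33.8) = 43.37 rad/s.
Critical damping c_c = 2√(k_eq·m) = 2√(63570 × 33.8) = 2932 N·s/m, so ζ = c/c_c = 166/2932 = 0.05663.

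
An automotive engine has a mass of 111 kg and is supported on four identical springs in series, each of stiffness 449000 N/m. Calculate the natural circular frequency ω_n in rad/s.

Series springs: 1/k_eq = 4/449000, so k_eq = 449000/4 = 112200 N/m.
ω_n = √(k_eq/m) = √(112200/111) = √1011 = 31.80 rad/s.

31.8 rad/s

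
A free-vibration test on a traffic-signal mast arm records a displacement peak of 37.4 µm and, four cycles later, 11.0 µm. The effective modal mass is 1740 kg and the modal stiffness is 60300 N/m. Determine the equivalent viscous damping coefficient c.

Logarithmic decrement δ = (1/n)·ln(x₀/x_n) = (1/4)·ln(37.4/11.0) = (1/4)·ln(3.400) = 0.3059.
ζ = δ/√(4π² + δ²) = 0.3059/√(39.48 + 0.0936) = 0.3059/6.291 = 0.04863.
c = ζ · 2√(km) = 0.04863 × 2√(60300 × 1740) = 0.04863 × 20490 = 996.3 N·s/m.

996 N·s/m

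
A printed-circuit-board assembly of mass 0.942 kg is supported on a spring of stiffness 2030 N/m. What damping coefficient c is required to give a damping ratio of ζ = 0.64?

56.0 N·s/m

c_c = 2√(k·m) = 2√(2030 × 0.942) = 87.46 N·s/m.
c = ζ·c_c = 0.64 × 87.46 = 55.97 N·s/m.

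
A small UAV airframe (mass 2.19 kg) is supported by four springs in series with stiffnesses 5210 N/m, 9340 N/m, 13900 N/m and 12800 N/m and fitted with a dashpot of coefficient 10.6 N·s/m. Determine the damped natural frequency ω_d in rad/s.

Series springs: 1/k_eq = 1/5210 + 1/9340 + 1/13900 + 1/12800 = 0.0004491, so k_eq = 2227 N/m.
ω_n = √(k_eq/m) = √(2227/2.19) = 31.89 rad/s.
Critical damping c_c = 2√(k_eq·m) = 2√(2227 × 2.19) = 139.7 N·s/m, so ζ = c/c_c = 10.6/139.7 = 0.07589.
ω_d = ω_n√(1 − ζ²) = 31.89 × √(1 − 0.00576) = 31.80 rad/s.

31.8 rad/s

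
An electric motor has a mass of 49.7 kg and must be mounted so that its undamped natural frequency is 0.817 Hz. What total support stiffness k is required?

ω_n = 2πf_n = 2π × 0.817 = 5.133 rad/s.
k = m·ω_n² = 49.7 × 5.133² = 49.7 × 26.35 = 1310 N/m.

1310 N/m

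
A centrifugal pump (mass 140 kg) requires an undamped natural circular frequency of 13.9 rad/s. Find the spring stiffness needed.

27000 N/m

k = m·ω_n² = 140 × 13.90² = 140 × 193.2 = 27050 N/m.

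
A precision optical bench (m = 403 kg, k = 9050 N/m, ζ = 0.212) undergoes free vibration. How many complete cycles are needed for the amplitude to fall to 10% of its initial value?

2 cycles

Logarithmic decrement δ = 2πζ/√(1 − ζ²) = 2π × 0.2120/√(1 − 0.0449) = 1.363.
x_n/x₀ = e^(−nδ) ≤ 0.1; take ln: n ≥ ln(1/0.1)/δ = 2.303/1.363 = 1.689.
So 2 complete cycles are required.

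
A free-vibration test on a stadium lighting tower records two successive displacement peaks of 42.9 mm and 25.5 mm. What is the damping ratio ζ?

0.0825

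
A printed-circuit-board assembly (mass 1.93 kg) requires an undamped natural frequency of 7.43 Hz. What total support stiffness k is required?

4210 N/m

ω_n = 2πf_n = 2π × 7.43 = 46.68 rad/s.
k = m·ω_n² = 1.93 × 46.68² = 1.93 × 2179 = 4206 N/m.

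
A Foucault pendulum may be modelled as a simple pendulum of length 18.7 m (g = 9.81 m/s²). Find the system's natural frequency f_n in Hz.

For a simple pendulum ω_n = √(g/L) = √(9.81/18.7) = √0.5246 = 0.7243 rad/s.
f_n = ω_n/(2π) = 0.7243/6.283 = 0.1153 Hz.

0.115 Hz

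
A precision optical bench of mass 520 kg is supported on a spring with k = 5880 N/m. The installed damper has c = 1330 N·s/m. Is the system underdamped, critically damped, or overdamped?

c_c = 2√(k·m) = 3497 N·s/m; ζ = c/c_c = 1330/3497 = 0.380.
Since ζ < 1 the system is underdamped.

underdamped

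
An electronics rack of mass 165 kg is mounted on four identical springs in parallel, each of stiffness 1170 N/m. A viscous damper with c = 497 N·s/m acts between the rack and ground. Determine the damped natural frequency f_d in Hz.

Parallel springs add: k_eq = 4 × 1170 = 4680 N/m.
ω_n = √(k_eq/m) = √(4680/165) = 5.326 rad/s.
Critical damping c_c = 2√(k_eq·m) = 2√(4680 × 165) = 1757 N·s/m, so ζ = c/c_c = 497/1757 = 0.2828.
ω_d = ω_n√(1 − ζ²) = 5.326 × √(1 − 0.0800) = 5.108 rad/s.
f_d = ω_d/(2π) = 0.8130 Hz.

0.813 Hz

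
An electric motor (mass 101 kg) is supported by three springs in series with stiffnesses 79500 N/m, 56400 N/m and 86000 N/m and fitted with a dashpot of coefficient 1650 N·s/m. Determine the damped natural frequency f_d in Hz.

Series springs: 1/k_eq = 1/79500 + 1/56400 + 1/86000 = 4.194×10^-5, so k_eq = 23850 N/m.
ω_n = √(k_eq/m) = √(23850/101) = 15.37 rad/s.
Critical damping c_c = 2√(k_eq·m) = 2√(23850 × 101) = 3104 N·s/m, so ζ = c/c_c = 1650/3104 = 0.5316.
ω_d = ω_n√(1 − ζ²) = 15.37 × √(1 − 0.283) = 13.01 rad/s.
f_d = ω_d/(2π) = 2.071 Hz.

2.07 Hz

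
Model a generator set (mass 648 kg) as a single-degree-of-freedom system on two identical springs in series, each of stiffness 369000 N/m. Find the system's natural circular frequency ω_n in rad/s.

Series springs: 1/k_eq = 2/369000, so k_eq = 369000/2 = 184500 N/m.
ω_n = √(k_eq/m) = √(184500/648) = √284.7 = 16.87 rad/s.

16.9 rad/s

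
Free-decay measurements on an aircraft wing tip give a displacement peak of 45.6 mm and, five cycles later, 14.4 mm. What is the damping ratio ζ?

Logarithmic decrement δ = (1/n)·ln(x₀/x_n) = (1/5)·ln(45.6/14.4) = (1/5)·ln(3.167) = 0.2305.
ζ = δ/√(4π² + δ²) = 0.2305/√(39.48 + 0.0531) = 0.2305/6.287 = 0.03667.

0.0367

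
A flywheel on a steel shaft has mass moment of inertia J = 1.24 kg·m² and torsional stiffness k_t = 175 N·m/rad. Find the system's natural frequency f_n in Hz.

1.89 Hz

ω_n = √(k_t/J) = √(175/1.24) = √141.1 = 11.88 rad/s.
f_n = ω_n/(2π) = 11.88/6.283 = 1.891 Hz.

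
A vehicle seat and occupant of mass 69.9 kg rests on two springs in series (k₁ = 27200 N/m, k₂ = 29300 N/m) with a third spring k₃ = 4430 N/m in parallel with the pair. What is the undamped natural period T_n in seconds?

Series pair: k_s = k₁k₂/(k₁+k₂) = (27200)(29300)/(27200 + 29300) = 14110 N/m. In parallel with k₃: k_eq = 14110 + 4430 = 18540 N/m.
ω_n = √(k_eq/m) = √(18540/69.9) = √265.2 = 16.28 rad/s.
T_n = 2π/ω_n = 6.283/16.28 = 0.3858 s.

0.386 s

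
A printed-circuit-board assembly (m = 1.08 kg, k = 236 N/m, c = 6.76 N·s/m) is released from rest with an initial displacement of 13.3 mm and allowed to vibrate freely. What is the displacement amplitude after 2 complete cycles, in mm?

0.874 mm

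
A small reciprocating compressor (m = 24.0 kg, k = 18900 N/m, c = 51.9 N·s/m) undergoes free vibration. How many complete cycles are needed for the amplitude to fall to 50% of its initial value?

ζ = c/(2√(km)) = 51.9/(2√(18900 × 24.0)) = 51.9/1347 = 0.03853.
Logarithmic decrement δ = 2πζ/√(1 − ζ²) = 2π × 0.03853/√(1 − 0.00148) = 0.2423.
x_n/x₀ = e^(−nδ) ≤ 0.5; take ln: n ≥ ln(1/0.5)/δ = 0.6931/0.2423 = 2.861.
So 3 complete cycles are required.

3 cycles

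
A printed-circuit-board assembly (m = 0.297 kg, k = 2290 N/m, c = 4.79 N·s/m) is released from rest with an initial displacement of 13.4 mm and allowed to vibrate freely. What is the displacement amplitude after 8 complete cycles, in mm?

ζ = c/(2√(km)) = 4.79/(2√(2290 × 0.297)) = 4.79/52.16 = 0.09184.
Logarithmic decrement δ = 2πζ/√(1 − ζ²) = 2π × 0.09184/√(1 − 0.00843) = 0.5795.
After n cycles, x_n/x₀ = e^(−nδ), so x_8 = 13.4 × e^(−8 × 0.5795) = 13.4 × 0.009699 = 0.1300 mm.

0.130 mm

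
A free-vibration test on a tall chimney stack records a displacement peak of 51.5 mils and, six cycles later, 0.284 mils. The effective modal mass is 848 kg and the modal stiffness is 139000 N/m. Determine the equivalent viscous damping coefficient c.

Logarithmic decrement δ = (1/n)·ln(x₀/x_n) = (1/6)·ln(51.5/0.284) = (1/6)·ln(181.3) = 0.8667.
ζ = δ/√(4π² + δ²) = 0.8667/√(39.48 + 0.751) = 0.8667/6.343 = 0.1366.
c = ζ · 2√(km) = 0.1366 × 2√(139000 × 848) = 0.1366 × 21710 = 2967 N·s/m.

2970 N·s/m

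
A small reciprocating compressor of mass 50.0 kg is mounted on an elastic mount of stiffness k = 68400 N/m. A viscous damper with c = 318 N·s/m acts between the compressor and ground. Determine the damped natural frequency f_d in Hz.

5.86 Hz

ω_n = √(k/m) = √(68400/50.0) = 36.99 rad/s.
Critical damping c_c = 2√(k·m) = 2√(68400 × 50.0) = 3699 N·s/m, so ζ = c/c_c = 318/3699 = 0.08598.
ω_d = ω_n√(1 − ζ²) = 36.99 × √(1 − 0.00739) = 36.85 rad/s.
f_d = ω_d/(2π) = 5.865 Hz.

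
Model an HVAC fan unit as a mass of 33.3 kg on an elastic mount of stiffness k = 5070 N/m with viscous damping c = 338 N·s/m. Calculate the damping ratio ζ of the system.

0.411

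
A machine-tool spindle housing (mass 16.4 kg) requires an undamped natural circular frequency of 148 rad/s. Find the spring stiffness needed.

359000 N/m

k = m·ω_n² = 16.4 × 148.0² = 16.4 × 21900 = 359200 N/m.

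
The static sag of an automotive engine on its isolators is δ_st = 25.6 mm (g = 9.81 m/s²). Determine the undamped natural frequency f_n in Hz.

3.12 Hz

ω_n = √(g/δ_st) = √(9.81/0.0256) = √383.2 = 19.58 rad/s.
f_n = ω_n/(2π) = 19.58/6.283 = 3.116 Hz.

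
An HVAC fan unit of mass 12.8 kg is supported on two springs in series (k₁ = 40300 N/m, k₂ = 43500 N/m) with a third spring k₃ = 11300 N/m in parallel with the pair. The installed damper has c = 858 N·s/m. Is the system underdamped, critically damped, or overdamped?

underdamped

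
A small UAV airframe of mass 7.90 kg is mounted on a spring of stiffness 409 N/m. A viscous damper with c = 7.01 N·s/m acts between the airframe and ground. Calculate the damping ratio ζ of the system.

0.0617

ω_n = √(k/m) = √(409.0/7.90) = 7.195 rad/s.
Critical damping c_c = 2√(k·m) = 2√(409.0 × 7.90) = 113.7 N·s/m, so ζ = c/c_c = 7.01/113.7 = 0.06166.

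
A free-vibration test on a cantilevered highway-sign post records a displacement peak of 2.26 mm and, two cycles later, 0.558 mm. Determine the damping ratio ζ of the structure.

0.111

Logarithmic decrement δ = (1/n)·ln(x₀/x_n) = (1/2)·ln(2.26/0.558) = (1/2)·ln(4.050) = 0.6994.
ζ = δ/√(4π² + δ²) = 0.6994/√(39.48 + 0.489) = 0.6994/6.322 = 0.1106.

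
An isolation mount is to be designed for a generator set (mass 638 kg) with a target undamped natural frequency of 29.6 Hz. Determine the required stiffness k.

22100000 N/m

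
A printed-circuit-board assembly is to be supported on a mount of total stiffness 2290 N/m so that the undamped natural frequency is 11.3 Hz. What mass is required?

0.454 kg

ω_n = 2πf_n = 2π × 11.3 = 71.00 rad/s.
m = k/ω_n² = 2290/71.00² = 2290/5041 = 0.4543 kg.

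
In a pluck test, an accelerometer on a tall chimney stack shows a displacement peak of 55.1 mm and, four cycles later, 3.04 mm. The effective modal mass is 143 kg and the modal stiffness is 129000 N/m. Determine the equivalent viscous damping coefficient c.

Logarithmic decrement δ = (1/n)·ln(x₀/x_n) = (1/4)·ln(55.1/3.04) = (1/4)·ln(18.12) = 0.7243.
ζ = δ/√(4π² + δ²) = 0.7243/√(39.48 + 0.525) = 0.7243/6.325 = 0.1145.
c = ζ · 2√(km) = 0.1145 × 2√(129000 × 143) = 0.1145 × 8590 = 983.7 N·s/m.

984 N·s/m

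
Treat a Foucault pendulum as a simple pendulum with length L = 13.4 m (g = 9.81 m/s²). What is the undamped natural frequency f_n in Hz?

For a simple pendulum ω_n = √(g/L) = √(9.81/13.4) = √0.7321 = 0.8556 rad/s.
f_n = ω_n/(2π) = 0.8556/6.283 = 0.1362 Hz.

0.136 Hz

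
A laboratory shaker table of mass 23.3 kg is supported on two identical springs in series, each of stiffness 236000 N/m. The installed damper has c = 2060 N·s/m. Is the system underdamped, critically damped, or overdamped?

underdamped

Series springs: 1/k_eq = 2/236000, so k_eq = 236000/2 = 118000 N/m.
c_c = 2√(k_eq·m) = 3316 N·s/m; ζ = c/c_c = 2060/3316 = 0.621.
Since ζ < 1 the system is underdamped.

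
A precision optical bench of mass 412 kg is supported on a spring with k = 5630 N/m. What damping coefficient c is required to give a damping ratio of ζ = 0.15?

c_c = 2√(k·m) = 2√(5630 × 412) = 3046 N·s/m.
c = ζ·c_c = 0.15 × 3046 = 456.9 N·s/m.

457 N·s/m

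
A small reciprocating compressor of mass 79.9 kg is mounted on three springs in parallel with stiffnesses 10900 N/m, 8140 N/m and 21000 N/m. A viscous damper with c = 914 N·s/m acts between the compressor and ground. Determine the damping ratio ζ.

0.256

Parallel springs add: k_eq = 10900 + 8140 + 21000 = 40040 N/m.
ω_n = √(k_eq/m) = √(40040/79.9) = 22.39 rad/s.
Critical damping c_c = 2√(k_eq·m) = 2√(40040 × 79.9) = 3577 N·s/m, so ζ = c/c_c = 914/3577 = 0.2555.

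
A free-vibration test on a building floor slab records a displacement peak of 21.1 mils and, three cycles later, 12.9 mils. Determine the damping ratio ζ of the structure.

Logarithmic decrement δ = (1/n)·ln(x₀/x_n) = (1/3)·ln(21.1/12.9) = (1/3)·ln(1.636) = 0.1640.
ζ = δ/√(4π² + δ²) = 0.1640/√(39.48 + 0.0269) = 0.1640/6.285 = 0.02609.

0.0261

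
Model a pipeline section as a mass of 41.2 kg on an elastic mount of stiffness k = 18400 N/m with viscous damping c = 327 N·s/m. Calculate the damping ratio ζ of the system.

0.188

ω_n = √(k/m) = √(18400/41.2) = 21.13 rad/s.
Critical damping c_c = 2√(k·m) = 2√(18400 × 41.2) = 1741 N·s/m, so ζ = c/c_c = 327/1741 = 0.1878.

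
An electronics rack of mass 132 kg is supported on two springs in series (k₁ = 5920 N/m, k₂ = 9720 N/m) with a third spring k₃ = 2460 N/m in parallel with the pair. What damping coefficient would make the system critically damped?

Series pair: k_s = k₁k₂/(k₁+k₂) = (5920)(9720)/(5920 + 9720) = 3679 N/m. In parallel with k₃: k_eq = 3679 + 2460 = 6139 N/m.
c_c = 2√(k_eq·m) = 2√(6139 × 132) = 2 × 900.2 = 1800 N·s/m.

1800 N·s/m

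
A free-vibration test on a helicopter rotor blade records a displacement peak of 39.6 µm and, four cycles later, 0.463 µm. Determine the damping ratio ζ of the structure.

0.174

Logarithmic decrement δ = (1/n)·ln(x₀/x_n) = (1/4)·ln(39.6/0.463) = (1/4)·ln(85.53) = 1.112.
ζ = δ/√(4π² + δ²) = 1.112/√(39.48 + 1.24) = 1.112/6.381 = 0.1743.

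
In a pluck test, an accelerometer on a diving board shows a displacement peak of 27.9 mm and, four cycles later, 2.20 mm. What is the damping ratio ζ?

Logarithmic decrement δ = (1/n)·ln(x₀/x_n) = (1/4)·ln(27.9/2.20) = (1/4)·ln(12.68) = 0.6350.
ζ = δ/√(4π² + δ²) = 0.6350/√(39.48 + 0.403) = 0.6350/6.315 = 0.1006.

0.101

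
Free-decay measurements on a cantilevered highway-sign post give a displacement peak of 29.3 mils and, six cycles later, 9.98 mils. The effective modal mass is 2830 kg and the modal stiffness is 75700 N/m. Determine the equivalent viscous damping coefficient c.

836 N·s/m

Logarithmic decrement δ = (1/n)·ln(x₀/x_n) = (1/6)·ln(29.3/9.98) = (1/6)·ln(2.936) = 0.1795.
ζ = δ/√(4π² + δ²) = 0.1795/√(39.48 + 0.0322) = 0.1795/6.286 = 0.02856.
c = ζ · 2√(km) = 0.02856 × 2√(75700 × 2830) = 0.02856 × 29270 = 836.0 N·s/m.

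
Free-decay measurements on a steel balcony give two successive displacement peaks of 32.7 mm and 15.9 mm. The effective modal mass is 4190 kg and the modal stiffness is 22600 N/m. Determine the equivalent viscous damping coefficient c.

2220 N·s/m

Logarithmic decrement δ = (1/n)·ln(x₀/x_n) = (1/1)·ln(32.7/15.9) = (1/1)·ln(2.057) = 0.7211.
ζ = δ/√(4π² + δ²) = 0.7211/√(39.48 + 0.520) = 0.7211/6.324 = 0.1140.
c = ζ · 2√(km) = 0.1140 × 2√(22600 × 4190) = 0.1140 × 19460 = 2219 N·s/m.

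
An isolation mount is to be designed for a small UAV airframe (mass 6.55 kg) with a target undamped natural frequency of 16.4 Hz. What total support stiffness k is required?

69500 N/m

ω_n = 2πf_n = 2π × 16.4 = 103.0 rad/s.
k = m·ω_n² = 6.55 × 103.0² = 6.55 × 10620 = 69550 N/m.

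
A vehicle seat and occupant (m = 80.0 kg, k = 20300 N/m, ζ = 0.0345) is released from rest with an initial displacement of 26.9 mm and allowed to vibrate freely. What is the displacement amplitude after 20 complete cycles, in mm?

0.351 mm

Logarithmic decrement δ = 2πζ/√(1 − ζ²) = 2π × 0.03450/√(1 − 0.00119) = 0.2169.
After n cycles, x_n/x₀ = e^(−nδ), so x_20 = 26.9 × e^(−20 × 0.2169) = 26.9 × 0.01306 = 0.3514 mm.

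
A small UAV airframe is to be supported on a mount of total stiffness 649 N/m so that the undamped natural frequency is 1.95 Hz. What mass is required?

ω_n = 2πf_n = 2π × 1.95 = 12.25 rad/s.
m = k/ω_n² = 649/12.25² = 649/150.1 = 4.323 kg.

4.32 kg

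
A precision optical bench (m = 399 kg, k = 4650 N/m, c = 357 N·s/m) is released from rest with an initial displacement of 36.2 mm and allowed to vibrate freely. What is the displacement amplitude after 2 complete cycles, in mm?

ζ = c/(2√(km)) = 357/(2√(4650 × 399)) = 357/2724 = 0.1310.
Logarithmic decrement δ = 2πζ/√(1 − ζ²) = 2π × 0.1310/√(1 − 0.0172) = 0.8306.
After n cycles, x_n/x₀ = e^(−nδ), so x_2 = 36.2 × e^(−2 × 0.8306) = 36.2 × 0.1899 = 6.875 mm.

6.88 mm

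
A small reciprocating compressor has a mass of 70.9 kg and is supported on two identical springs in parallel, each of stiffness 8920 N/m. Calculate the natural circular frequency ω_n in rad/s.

15.9 rad/s

Parallel springs add: k_eq = 2 × 8920 = 17840 N/m.
ω_n = √(k_eq/m) = √(17840/70.9) = √251.6 = 15.86 rad/s.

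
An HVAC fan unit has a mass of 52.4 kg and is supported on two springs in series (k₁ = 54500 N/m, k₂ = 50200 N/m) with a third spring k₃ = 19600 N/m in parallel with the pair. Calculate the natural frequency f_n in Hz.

4.70 Hz

Series pair: k_s = k₁k₂/(k₁+k₂) = (54500)(50200)/(54500 + 50200) = 26130 N/m. In parallel with k₃: k_eq = 26130 + 19600 = 45730 N/m.
ω_n = √(k_eq/m) = √(45730/52.4) = √872.7 = 29.54 rad/s.
f_n = ω_n/(2π) = 29.54/6.283 = 4.702 Hz.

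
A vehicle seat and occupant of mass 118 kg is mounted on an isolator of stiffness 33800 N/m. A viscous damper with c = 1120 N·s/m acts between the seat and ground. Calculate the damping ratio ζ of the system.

ω_n = √(k/m) = √(33800/118) = 16.92 rad/s.
Critical damping c_c = 2√(k·m) = 2√(33800 × 118) = 3994 N·s/m, so ζ = c/c_c = 1120/3994 = 0.2804.

0.280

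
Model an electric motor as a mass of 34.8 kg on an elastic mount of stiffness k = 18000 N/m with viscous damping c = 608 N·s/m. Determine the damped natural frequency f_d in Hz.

ω_n = √(k/m) = √(18000/34.8) = 22.74 rad/s.
Critical damping c_c = 2√(k·m) = 2√(18000 × 34.8) = 1583 N·s/m, so ζ = c/c_c = 608/1583 = 0.3841.
ω_d = ω_n√(1 − ζ²) = 22.74 × √(1 − 0.148) = 21.00 rad/s.
f_d = ω_d/(2π) = 3.342 Hz.

3.34 Hz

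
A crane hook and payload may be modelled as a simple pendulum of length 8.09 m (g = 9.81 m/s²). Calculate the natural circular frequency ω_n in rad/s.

For a simple pendulum ω_n = √(g/L) = √(9.81/8.09) = √1.213 = 1.101 rad/s.

1.10 rad/s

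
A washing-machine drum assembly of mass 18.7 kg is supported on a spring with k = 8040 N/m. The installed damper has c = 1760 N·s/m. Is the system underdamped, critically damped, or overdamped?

c_c = 2√(k·m) = 775.5 N·s/m; ζ = c/c_c = 1760/775.5 = 2.27.
Since ζ > 1 the system is overdamped.

overdamped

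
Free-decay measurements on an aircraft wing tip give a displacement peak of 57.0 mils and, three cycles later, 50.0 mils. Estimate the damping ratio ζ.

0.00695

Logarithmic decrement δ = (1/n)·ln(x₀/x_n) = (1/3)·ln(57.0/50.0) = (1/3)·ln(1.140) = 0.04368.
ζ = δ/√(4π² + δ²) = 0.04368/√(39.48 + 0.00191) = 0.04368/6.283 = 0.006951.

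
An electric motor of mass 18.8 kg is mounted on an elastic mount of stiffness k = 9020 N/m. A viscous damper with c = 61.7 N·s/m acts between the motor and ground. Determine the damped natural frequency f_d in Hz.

ω_n = √(k/m) = √(9020/18.8) = 21.90 rad/s.
Critical damping c_c = 2√(k·m) = 2√(9020 × 18.8) = 823.6 N·s/m, so ζ = c/c_c = 61.7/823.6 = 0.07492.
ω_d = ω_n√(1 − ζ²) = 21.90 × √(1 − 0.00561) = 21.84 rad/s.
f_d = ω_d/(2π) = 3.476 Hz.

3.48 Hz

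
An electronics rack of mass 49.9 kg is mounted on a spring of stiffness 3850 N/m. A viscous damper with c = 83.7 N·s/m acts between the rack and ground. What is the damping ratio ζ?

0.0955

ω_n = √(k/m) = √(3850/49.9) = 8.784 rad/s.
Critical damping c_c = 2√(k·m) = 2√(3850 × 49.9) = 876.6 N·s/m, so ζ = c/c_c = 83.7/876.6 = 0.09548.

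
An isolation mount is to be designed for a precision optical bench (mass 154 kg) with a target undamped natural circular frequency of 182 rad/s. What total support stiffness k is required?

k = m·ω_n² = 154 × 182.0² = 154 × 33120 = 5101000 N/m.

5100000 N/m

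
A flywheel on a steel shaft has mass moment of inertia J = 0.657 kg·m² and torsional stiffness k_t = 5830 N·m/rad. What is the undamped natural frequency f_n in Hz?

15.0 Hz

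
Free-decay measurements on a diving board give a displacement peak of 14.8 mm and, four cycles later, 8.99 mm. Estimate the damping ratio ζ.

0.0198

Logarithmic decrement δ = (1/n)·ln(x₀/x_n) = (1/4)·ln(14.8/8.99) = (1/4)·ln(1.646) = 0.1246.
ζ = δ/√(4π² + δ²) = 0.1246/√(39.48 + 0.0155) = 0.1246/6.284 = 0.01983.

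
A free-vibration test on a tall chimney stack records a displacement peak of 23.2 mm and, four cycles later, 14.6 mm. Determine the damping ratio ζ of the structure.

Logarithmic decrement δ = (1/n)·ln(x₀/x_n) = (1/4)·ln(23.2/14.6) = (1/4)·ln(1.589) = 0.1158.
ζ = δ/√(4π² + δ²) = 0.1158/√(39.48 + 0.0134) = 0.1158/6.284 = 0.01842.

0.0184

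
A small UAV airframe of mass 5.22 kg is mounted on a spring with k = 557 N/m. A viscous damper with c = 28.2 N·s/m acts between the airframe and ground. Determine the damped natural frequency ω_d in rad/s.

ω_n = √(k/m) = √(557.0/5.22) = 10.33 rad/s.
Critical damping c_c = 2√(k·m) = 2√(557.0 × 5.22) = 107.8 N·s/m, so ζ = c/c_c = 28.2/107.8 = 0.2615.
ω_d = ω_n√(1 − ζ²) = 10.33 × √(1 − 0.0684) = 9.970 rad/s.

9.97 rad/s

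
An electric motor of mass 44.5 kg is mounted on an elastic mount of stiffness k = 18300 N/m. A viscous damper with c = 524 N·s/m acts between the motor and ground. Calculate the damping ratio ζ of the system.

0.290

ω_n = √(k/m) = √(18300/44.5) = 20.28 rad/s.
Critical damping c_c = 2√(k·m) = 2√(18300 × 44.5) = 1805 N·s/m, so ζ = c/c_c = 524/1805 = 0.2903.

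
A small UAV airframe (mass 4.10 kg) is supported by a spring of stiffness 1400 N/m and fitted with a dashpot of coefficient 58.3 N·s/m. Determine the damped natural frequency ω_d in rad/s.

17.1 rad/s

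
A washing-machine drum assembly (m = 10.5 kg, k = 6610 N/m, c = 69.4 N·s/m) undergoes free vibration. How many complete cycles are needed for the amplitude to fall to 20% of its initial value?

2 cycles

ζ = c/(2√(km)) = 69.4/(2√(6610 × 10.5)) = 69.4/526.9 = 0.1317.
Logarithmic decrement δ = 2πζ/√(1 − ζ²) = 2π × 0.1317/√(1 − 0.0173) = 0.8349.
x_n/x₀ = e^(−nδ) ≤ 0.2; take ln: n ≥ ln(1/0.2)/δ = 1.609/0.8349 = 1.928.
So 2 complete cycles are required.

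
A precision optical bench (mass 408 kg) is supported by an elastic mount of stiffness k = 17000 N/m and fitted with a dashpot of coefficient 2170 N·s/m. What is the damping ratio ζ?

0.412

ω_n = √(k/m) = √(17000/408) = 6.455 rad/s.
Critical damping c_c = 2√(k·m) = 2√(17000 × 408) = 5267 N·s/m, so ζ = c/c_c = 2170/5267 = 0.4120.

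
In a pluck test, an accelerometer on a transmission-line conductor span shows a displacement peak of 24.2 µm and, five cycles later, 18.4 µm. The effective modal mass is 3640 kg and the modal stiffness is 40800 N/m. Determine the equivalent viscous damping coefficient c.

Logarithmic decrement δ = (1/n)·ln(x₀/x_n) = (1/5)·ln(24.2/18.4) = (1/5)·ln(1.315) = 0.05480.
ζ = δ/√(4π² + δ²) = 0.05480/√(39.48 + 0.00300) = 0.05480/6.283 = 0.008721.
c = ζ · 2√(km) = 0.008721 × 2√(40800 × 3640) = 0.008721 × 24370 = 212.6 N·s/m.

213 N·s/m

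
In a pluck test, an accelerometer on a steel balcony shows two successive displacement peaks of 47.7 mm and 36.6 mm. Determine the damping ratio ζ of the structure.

0.0421

Logarithmic decrement δ = (1/n)·ln(x₀/x_n) = (1/1)·ln(47.7/36.6) = (1/1)·ln(1.303) = 0.2649.
ζ = δ/√(4π² + δ²) = 0.2649/√(39.48 + 0.0702) = 0.2649/6.289 = 0.04212.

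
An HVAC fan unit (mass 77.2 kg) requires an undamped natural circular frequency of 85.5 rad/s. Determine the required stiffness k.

564000 N/m

k = m·ω_n² = 77.2 × 85.50² = 77.2 × 7310 = 564400 N/m.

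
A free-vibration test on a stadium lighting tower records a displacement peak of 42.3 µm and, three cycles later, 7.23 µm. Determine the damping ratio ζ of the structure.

0.0933

Logarithmic decrement δ = (1/n)·ln(x₀/x_n) = (1/3)·ln(42.3/7.23) = (1/3)·ln(5.851) = 0.5888.
ζ = δ/√(4π² + δ²) = 0.5888/√(39.48 + 0.347) = 0.5888/6.311 = 0.09331.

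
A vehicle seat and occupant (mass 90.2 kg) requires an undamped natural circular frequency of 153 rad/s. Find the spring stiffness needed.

2110000 N/m

k = m·ω_n² = 90.2 × 153.0² = 90.2 × 23410 = 2111000 N/m.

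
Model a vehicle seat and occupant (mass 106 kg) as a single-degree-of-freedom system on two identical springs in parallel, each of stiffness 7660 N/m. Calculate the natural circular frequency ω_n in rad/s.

12.0 rad/s

Parallel springs add: k_eq = 2 × 7660 = 15320 N/m.
ω_n = √(k_eq/m) = √(15320/106) = √144.5 = 12.02 rad/s.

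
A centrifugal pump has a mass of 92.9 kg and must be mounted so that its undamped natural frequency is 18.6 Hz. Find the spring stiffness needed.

ω_n = 2πf_n = 2π × 18.6 = 116.9 rad/s.
k = m·ω_n² = 92.9 × 116.9² = 92.9 × 13660 = 1269000 N/m.

1270000 N/m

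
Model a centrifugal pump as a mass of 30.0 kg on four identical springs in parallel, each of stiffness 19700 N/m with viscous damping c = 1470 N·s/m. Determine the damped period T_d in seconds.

0.140 s

Parallel springs add: k_eq = 4 × 19700 = 78800 N/m.
ω_n = √(k_eq/m) = √(78800/30.0) = 51.25 rad/s.
Critical damping c_c = 2√(k_eq·m) = 2√(78800 × 30.0) = 3075 N·s/m, so ζ = c/c_c = 1470/3075 = 0.4780.
ω_d = ω_n√(1 − ζ²) = 51.25 × √(1 − 0.229) = 45.02 rad/s.
T_d = 2π/ω_d = 0.1396 s.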